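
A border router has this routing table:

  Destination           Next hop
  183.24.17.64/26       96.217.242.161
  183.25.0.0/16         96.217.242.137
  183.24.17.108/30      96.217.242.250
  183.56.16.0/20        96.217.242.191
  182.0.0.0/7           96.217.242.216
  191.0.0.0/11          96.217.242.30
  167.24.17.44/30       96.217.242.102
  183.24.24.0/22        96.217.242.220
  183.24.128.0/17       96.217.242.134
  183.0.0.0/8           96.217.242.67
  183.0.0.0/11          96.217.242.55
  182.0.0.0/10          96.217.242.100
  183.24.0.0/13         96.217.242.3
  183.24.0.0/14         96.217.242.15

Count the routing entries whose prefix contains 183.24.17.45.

Prefixes containing 183.24.17.45:
  182.0.0.0/7 (182.0.0.0 - 183.255.255.255)
  183.0.0.0/8 (183.0.0.0 - 183.255.255.255)
  183.0.0.0/11 (183.0.0.0 - 183.31.255.255)
  183.24.0.0/13 (183.24.0.0 - 183.31.255.255)
  183.24.0.0/14 (183.24.0.0 - 183.27.255.255)
Total matching entries: 5.

5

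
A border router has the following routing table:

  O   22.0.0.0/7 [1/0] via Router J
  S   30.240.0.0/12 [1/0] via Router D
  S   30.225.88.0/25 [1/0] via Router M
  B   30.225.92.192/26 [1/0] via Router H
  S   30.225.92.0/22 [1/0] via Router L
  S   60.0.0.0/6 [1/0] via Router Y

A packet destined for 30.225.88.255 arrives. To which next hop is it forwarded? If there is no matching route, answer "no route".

no route

No entry's prefix contains 30.225.88.255; there is no default route.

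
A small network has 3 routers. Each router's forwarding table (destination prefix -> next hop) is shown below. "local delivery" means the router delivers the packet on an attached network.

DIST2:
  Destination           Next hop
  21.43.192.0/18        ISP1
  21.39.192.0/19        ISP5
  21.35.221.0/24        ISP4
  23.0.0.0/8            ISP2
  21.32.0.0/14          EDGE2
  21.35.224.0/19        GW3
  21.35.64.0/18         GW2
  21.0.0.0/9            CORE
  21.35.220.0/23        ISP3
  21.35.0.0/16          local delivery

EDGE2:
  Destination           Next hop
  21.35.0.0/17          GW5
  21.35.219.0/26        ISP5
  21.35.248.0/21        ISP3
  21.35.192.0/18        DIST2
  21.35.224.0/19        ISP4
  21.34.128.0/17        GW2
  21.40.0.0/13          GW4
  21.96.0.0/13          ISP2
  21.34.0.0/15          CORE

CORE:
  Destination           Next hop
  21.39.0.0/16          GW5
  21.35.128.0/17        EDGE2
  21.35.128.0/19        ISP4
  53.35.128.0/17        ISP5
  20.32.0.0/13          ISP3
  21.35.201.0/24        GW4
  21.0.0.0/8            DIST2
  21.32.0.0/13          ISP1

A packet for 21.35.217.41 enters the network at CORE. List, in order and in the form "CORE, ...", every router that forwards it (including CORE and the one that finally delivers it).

At CORE: longest match for 21.35.217.41 is 21.35.128.0/17 -> EDGE2
At EDGE2: longest match for 21.35.217.41 is 21.35.192.0/18 -> DIST2
At DIST2: longest match for 21.35.217.41 is 21.35.0.0/16 -> local delivery

CORE, EDGE2, DIST2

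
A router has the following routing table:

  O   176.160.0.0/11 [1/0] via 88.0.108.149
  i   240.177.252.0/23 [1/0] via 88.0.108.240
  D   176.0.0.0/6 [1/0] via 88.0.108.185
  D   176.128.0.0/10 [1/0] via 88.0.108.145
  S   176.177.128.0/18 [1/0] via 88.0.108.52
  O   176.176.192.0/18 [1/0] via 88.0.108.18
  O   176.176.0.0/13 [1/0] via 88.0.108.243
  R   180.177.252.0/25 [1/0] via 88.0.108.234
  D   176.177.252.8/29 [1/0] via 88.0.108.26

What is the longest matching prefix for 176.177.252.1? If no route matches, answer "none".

176.176.0.0/13

Entries matching 176.177.252.1:
  176.0.0.0/6 (176.0.0.0 - 179.255.255.255)
  176.128.0.0/10 (176.128.0.0 - 176.191.255.255)
  176.160.0.0/11 (176.160.0.0 - 176.191.255.255)
  176.176.0.0/13 (176.176.0.0 - 176.183.255.255)
Most specific is 176.176.0.0/13.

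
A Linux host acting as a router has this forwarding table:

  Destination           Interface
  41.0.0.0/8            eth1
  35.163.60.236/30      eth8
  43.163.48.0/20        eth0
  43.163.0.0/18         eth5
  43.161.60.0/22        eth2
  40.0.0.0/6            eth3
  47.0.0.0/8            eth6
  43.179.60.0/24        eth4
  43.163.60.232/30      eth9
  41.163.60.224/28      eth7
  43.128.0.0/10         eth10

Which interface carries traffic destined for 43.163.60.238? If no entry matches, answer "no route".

Routes whose prefix contains 43.163.60.238:
  40.0.0.0/6 (40.0.0.0 - 43.255.255.255) -> eth3
  43.128.0.0/10 (43.128.0.0 - 43.191.255.255) -> eth10
  43.163.0.0/18 (43.163.0.0 - 43.163.63.255) -> eth5
  43.163.48.0/20 (43.163.48.0 - 43.163.63.255) -> eth0
More-specific entries that do NOT match:
  35.163.60.236/30 (35.163.60.236 - 35.163.60.239) does not contain 43.163.60.238
  43.163.60.232/30 (43.163.60.232 - 43.163.60.235) does not contain 43.163.60.238
  41.163.60.224/28 (41.163.60.224 - 41.163.60.239) does not contain 43.163.60.238
  43.179.60.0/24 (43.179.60.0 - 43.179.60.255) does not contain 43.163.60.238
  43.161.60.0/22 (43.161.60.0 - 43.161.63.255) does not contain 43.163.60.238
Longest matching prefix is /20 -> interface eth0.

eth0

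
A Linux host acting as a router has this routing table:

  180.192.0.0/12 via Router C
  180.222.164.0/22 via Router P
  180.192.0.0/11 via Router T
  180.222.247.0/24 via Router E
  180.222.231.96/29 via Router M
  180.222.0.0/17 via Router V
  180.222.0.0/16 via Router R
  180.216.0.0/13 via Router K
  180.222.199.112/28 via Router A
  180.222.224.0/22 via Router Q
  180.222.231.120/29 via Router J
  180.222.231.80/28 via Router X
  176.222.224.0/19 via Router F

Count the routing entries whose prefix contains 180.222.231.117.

3

Prefixes containing 180.222.231.117:
  180.192.0.0/11 (180.192.0.0 - 180.223.255.255)
  180.216.0.0/13 (180.216.0.0 - 180.223.255.255)
  180.222.0.0/16 (180.222.0.0 - 180.222.255.255)
Total matching entries: 3.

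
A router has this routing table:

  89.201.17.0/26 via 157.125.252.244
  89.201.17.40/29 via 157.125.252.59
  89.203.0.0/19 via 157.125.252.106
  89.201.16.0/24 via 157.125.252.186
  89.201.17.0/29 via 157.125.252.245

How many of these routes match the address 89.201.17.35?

Prefixes containing 89.201.17.35:
  89.201.17.0/26 (89.201.17.0 - 89.201.17.63)
Total matching entries: 1.

1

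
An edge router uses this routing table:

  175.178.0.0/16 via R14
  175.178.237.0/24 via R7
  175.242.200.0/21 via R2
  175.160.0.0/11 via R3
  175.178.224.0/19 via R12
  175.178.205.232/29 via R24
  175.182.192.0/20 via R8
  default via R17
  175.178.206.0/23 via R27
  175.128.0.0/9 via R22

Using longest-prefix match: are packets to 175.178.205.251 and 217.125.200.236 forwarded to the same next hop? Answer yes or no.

no

175.178.205.251: longest match 175.178.0.0/16 -> R14
217.125.200.236: longest match 0.0.0.0/0 -> R17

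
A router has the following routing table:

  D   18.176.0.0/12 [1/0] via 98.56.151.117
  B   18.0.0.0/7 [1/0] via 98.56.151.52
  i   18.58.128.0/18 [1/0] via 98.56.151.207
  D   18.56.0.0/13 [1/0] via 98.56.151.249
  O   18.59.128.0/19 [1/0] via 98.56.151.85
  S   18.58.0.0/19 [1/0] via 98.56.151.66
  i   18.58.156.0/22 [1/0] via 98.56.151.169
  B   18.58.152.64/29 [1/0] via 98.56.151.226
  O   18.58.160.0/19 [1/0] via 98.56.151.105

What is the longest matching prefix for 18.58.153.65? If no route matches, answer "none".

Entries matching 18.58.153.65:
  18.0.0.0/7 (18.0.0.0 - 19.255.255.255)
  18.56.0.0/13 (18.56.0.0 - 18.63.255.255)
  18.58.128.0/18 (18.58.128.0 - 18.58.191.255)
Most specific is 18.58.128.0/18.

18.58.128.0/18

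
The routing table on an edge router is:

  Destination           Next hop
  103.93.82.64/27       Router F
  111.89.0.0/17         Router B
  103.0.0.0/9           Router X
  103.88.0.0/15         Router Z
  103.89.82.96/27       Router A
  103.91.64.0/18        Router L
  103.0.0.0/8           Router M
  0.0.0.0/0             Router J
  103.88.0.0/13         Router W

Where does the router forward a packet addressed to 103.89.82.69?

Routes whose prefix contains 103.89.82.69:
  0.0.0.0/0 (default, matches everything) -> Router J
  103.0.0.0/8 (103.0.0.0 - 103.255.255.255) -> Router M
  103.0.0.0/9 (103.0.0.0 - 103.127.255.255) -> Router X
  103.88.0.0/13 (103.88.0.0 - 103.95.255.255) -> Router W
  103.88.0.0/15 (103.88.0.0 - 103.89.255.255) -> Router Z
More-specific entries that do NOT match:
  103.93.82.64/27 (103.93.82.64 - 103.93.82.95) does not contain 103.89.82.69
  103.89.82.96/27 (103.89.82.96 - 103.89.82.127) does not contain 103.89.82.69
  103.91.64.0/18 (103.91.64.0 - 103.91.127.255) does not contain 103.89.82.69
  111.89.0.0/17 (111.89.0.0 - 111.89.127.255) does not contain 103.89.82.69
Longest matching prefix is /15 -> next hop Router Z.

Router Z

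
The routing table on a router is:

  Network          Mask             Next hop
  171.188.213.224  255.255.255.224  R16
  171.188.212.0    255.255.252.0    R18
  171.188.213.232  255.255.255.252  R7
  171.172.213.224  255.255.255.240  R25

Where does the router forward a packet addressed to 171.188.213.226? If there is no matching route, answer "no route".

Routes whose prefix contains 171.188.213.226:
  171.188.212.0/22 (171.188.212.0 - 171.188.215.255) -> R18
  171.188.213.224/27 (171.188.213.224 - 171.188.213.255) -> R16
More-specific entries that do NOT match:
  171.188.213.232/30 (171.188.213.232 - 171.188.213.235) does not contain 171.188.213.226
  171.172.213.224/28 (171.172.213.224 - 171.172.213.239) does not contain 171.188.213.226
Longest matching prefix is /27 -> next hop R16.

R16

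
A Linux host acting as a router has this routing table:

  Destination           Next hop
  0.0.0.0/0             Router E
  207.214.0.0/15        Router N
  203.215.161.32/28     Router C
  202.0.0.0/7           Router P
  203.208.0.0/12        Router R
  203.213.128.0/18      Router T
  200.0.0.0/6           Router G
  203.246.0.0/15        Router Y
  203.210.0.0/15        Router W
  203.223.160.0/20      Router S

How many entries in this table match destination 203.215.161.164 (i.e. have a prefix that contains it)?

4

Prefixes containing 203.215.161.164:
  0.0.0.0/0 (default, matches everything)
  200.0.0.0/6 (200.0.0.0 - 203.255.255.255)
  202.0.0.0/7 (202.0.0.0 - 203.255.255.255)
  203.208.0.0/12 (203.208.0.0 - 203.223.255.255)
Total matching entries: 4.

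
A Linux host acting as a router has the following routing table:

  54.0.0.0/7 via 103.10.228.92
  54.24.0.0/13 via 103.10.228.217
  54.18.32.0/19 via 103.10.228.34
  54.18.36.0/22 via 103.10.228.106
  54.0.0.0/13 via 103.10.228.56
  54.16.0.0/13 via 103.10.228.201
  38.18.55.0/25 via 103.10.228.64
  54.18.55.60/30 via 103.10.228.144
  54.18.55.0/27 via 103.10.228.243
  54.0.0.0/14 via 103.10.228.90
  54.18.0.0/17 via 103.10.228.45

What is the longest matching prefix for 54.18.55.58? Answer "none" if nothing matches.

54.18.32.0/19

Entries matching 54.18.55.58:
  54.0.0.0/7 (54.0.0.0 - 55.255.255.255)
  54.16.0.0/13 (54.16.0.0 - 54.23.255.255)
  54.18.0.0/17 (54.18.0.0 - 54.18.127.255)
  54.18.32.0/19 (54.18.32.0 - 54.18.63.255)
Most specific is 54.18.32.0/19.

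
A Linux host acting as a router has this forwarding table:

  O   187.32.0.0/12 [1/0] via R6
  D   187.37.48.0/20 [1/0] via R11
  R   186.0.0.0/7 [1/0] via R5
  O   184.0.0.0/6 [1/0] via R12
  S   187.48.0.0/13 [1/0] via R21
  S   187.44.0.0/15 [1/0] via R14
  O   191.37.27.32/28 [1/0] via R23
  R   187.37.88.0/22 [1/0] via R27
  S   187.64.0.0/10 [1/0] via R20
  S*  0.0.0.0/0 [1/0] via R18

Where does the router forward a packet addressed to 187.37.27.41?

R6

Routes whose prefix contains 187.37.27.41:
  0.0.0.0/0 (default, matches everything) -> R18
  184.0.0.0/6 (184.0.0.0 - 187.255.255.255) -> R12
  186.0.0.0/7 (186.0.0.0 - 187.255.255.255) -> R5
  187.32.0.0/12 (187.32.0.0 - 187.47.255.255) -> R6
More-specific entries that do NOT match:
  191.37.27.32/28 (191.37.27.32 - 191.37.27.47) does not contain 187.37.27.41
  187.37.88.0/22 (187.37.88.0 - 187.37.91.255) does not contain 187.37.27.41
  187.37.48.0/20 (187.37.48.0 - 187.37.63.255) does not contain 187.37.27.41
  187.44.0.0/15 (187.44.0.0 - 187.45.255.255) does not contain 187.37.27.41
  187.48.0.0/13 (187.48.0.0 - 187.55.255.255) does not contain 187.37.27.41
Longest matching prefix is /12 -> next hop R6.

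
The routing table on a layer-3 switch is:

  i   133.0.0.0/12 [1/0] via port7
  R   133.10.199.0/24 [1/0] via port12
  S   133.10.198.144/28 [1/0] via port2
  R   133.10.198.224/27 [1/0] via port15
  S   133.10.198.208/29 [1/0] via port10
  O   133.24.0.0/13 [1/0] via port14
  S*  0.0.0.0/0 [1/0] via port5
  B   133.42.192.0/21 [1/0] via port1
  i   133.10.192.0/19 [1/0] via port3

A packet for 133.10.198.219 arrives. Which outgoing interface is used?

Routes whose prefix contains 133.10.198.219:
  0.0.0.0/0 (default, matches everything) -> port5
  133.0.0.0/12 (133.0.0.0 - 133.15.255.255) -> port7
  133.10.192.0/19 (133.10.192.0 - 133.10.223.255) -> port3
More-specific entries that do NOT match:
  133.10.198.208/29 (133.10.198.208 - 133.10.198.215) does not contain 133.10.198.219
  133.10.198.144/28 (133.10.198.144 - 133.10.198.159) does not contain 133.10.198.219
  133.10.198.224/27 (133.10.198.224 - 133.10.198.255) does not contain 133.10.198.219
  133.10.199.0/24 (133.10.199.0 - 133.10.199.255) does not contain 133.10.198.219
  133.42.192.0/21 (133.42.192.0 - 133.42.199.255) does not contain 133.10.198.219
Longest matching prefix is /19 -> interface port3.

port3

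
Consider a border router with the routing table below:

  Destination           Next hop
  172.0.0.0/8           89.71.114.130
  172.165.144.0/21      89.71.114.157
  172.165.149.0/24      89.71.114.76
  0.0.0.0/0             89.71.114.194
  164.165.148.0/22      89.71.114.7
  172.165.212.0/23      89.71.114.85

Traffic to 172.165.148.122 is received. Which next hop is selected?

89.71.114.157

Routes whose prefix contains 172.165.148.122:
  0.0.0.0/0 (default, matches everything) -> 89.71.114.194
  172.0.0.0/8 (172.0.0.0 - 172.255.255.255) -> 89.71.114.130
  172.165.144.0/21 (172.165.144.0 - 172.165.151.255) -> 89.71.114.157
More-specific entries that do NOT match:
  172.165.149.0/24 (172.165.149.0 - 172.165.149.255) does not contain 172.165.148.122
  172.165.212.0/23 (172.165.212.0 - 172.165.213.255) does not contain 172.165.148.122
  164.165.148.0/22 (164.165.148.0 - 164.165.151.255) does not contain 172.165.148.122
Longest matching prefix is /21 -> next hop 89.71.114.157.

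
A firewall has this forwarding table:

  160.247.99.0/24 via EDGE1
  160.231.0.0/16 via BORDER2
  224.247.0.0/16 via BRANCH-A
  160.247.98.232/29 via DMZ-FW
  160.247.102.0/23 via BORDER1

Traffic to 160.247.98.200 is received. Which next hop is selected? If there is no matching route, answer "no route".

No entry's prefix contains 160.247.98.200; there is no default route.

no route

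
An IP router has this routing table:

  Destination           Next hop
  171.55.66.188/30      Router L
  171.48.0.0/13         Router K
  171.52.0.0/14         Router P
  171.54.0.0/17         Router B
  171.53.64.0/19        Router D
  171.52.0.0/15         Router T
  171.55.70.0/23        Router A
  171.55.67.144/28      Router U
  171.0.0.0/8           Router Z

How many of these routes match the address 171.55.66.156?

Prefixes containing 171.55.66.156:
  171.0.0.0/8 (171.0.0.0 - 171.255.255.255)
  171.48.0.0/13 (171.48.0.0 - 171.55.255.255)
  171.52.0.0/14 (171.52.0.0 - 171.55.255.255)
Total matching entries: 3.

3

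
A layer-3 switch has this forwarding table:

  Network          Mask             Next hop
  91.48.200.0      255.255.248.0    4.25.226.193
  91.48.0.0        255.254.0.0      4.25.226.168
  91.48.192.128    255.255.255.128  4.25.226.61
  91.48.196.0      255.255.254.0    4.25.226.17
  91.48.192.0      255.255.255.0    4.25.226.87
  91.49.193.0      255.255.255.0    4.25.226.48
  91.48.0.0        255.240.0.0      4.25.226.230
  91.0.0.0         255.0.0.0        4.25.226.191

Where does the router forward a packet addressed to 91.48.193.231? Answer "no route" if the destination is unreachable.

Routes whose prefix contains 91.48.193.231:
  91.0.0.0/8 (91.0.0.0 - 91.255.255.255) -> 4.25.226.191
  91.48.0.0/12 (91.48.0.0 - 91.63.255.255) -> 4.25.226.230
  91.48.0.0/15 (91.48.0.0 - 91.49.255.255) -> 4.25.226.168
More-specific entries that do NOT match:
  91.48.192.128/25 (91.48.192.128 - 91.48.192.255) does not contain 91.48.193.231
  91.48.192.0/24 (91.48.192.0 - 91.48.192.255) does not contain 91.48.193.231
  91.49.193.0/24 (91.49.193.0 - 91.49.193.255) does not contain 91.48.193.231
  91.48.196.0/23 (91.48.196.0 - 91.48.197.255) does not contain 91.48.193.231
  91.48.200.0/21 (91.48.200.0 - 91.48.207.255) does not contain 91.48.193.231
Longest matching prefix is /15 -> next hop 4.25.226.168.

4.25.226.168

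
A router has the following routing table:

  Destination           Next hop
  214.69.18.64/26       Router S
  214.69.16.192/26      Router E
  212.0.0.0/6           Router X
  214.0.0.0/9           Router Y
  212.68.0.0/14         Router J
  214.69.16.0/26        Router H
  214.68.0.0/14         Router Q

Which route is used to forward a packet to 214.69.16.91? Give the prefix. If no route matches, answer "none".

Entries matching 214.69.16.91:
  212.0.0.0/6 (212.0.0.0 - 215.255.255.255)
  214.0.0.0/9 (214.0.0.0 - 214.127.255.255)
  214.68.0.0/14 (214.68.0.0 - 214.71.255.255)
Most specific is 214.68.0.0/14.

214.68.0.0/14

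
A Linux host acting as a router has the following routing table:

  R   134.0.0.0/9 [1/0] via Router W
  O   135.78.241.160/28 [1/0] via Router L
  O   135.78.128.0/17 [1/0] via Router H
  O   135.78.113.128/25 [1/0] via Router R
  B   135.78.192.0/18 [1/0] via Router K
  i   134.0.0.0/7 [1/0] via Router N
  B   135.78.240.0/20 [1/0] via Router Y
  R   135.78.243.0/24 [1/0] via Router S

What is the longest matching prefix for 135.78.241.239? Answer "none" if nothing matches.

Entries matching 135.78.241.239:
  134.0.0.0/7 (134.0.0.0 - 135.255.255.255)
  135.78.128.0/17 (135.78.128.0 - 135.78.255.255)
  135.78.192.0/18 (135.78.192.0 - 135.78.255.255)
  135.78.240.0/20 (135.78.240.0 - 135.78.255.255)
Most specific is 135.78.240.0/20.

135.78.240.0/20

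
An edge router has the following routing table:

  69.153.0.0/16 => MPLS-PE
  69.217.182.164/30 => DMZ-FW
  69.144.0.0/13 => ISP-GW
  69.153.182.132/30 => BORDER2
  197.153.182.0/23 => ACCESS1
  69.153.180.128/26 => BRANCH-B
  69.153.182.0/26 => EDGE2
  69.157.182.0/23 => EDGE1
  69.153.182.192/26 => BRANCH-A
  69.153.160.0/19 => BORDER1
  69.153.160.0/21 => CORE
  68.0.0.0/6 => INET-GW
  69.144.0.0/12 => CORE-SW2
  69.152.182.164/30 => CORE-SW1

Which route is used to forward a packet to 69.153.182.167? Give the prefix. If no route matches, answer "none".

Entries matching 69.153.182.167:
  68.0.0.0/6 (68.0.0.0 - 71.255.255.255)
  69.144.0.0/12 (69.144.0.0 - 69.159.255.255)
  69.153.0.0/16 (69.153.0.0 - 69.153.255.255)
  69.153.160.0/19 (69.153.160.0 - 69.153.191.255)
Most specific is 69.153.160.0/19.

69.153.160.0/19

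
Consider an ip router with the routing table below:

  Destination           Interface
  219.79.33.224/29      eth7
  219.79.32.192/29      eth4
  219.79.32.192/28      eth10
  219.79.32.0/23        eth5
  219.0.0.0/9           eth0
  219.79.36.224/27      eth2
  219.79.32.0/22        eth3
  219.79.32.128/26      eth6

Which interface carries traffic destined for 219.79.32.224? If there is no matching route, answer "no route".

eth5

Routes whose prefix contains 219.79.32.224:
  219.0.0.0/9 (219.0.0.0 - 219.127.255.255) -> eth0
  219.79.32.0/22 (219.79.32.0 - 219.79.35.255) -> eth3
  219.79.32.0/23 (219.79.32.0 - 219.79.33.255) -> eth5
More-specific entries that do NOT match:
  219.79.33.224/29 (219.79.33.224 - 219.79.33.231) does not contain 219.79.32.224
  219.79.32.192/29 (219.79.32.192 - 219.79.32.199) does not contain 219.79.32.224
  219.79.32.192/28 (219.79.32.192 - 219.79.32.207) does not contain 219.79.32.224
  219.79.36.224/27 (219.79.36.224 - 219.79.36.255) does not contain 219.79.32.224
  219.79.32.128/26 (219.79.32.128 - 219.79.32.191) does not contain 219.79.32.224
Longest matching prefix is /23 -> interface eth5.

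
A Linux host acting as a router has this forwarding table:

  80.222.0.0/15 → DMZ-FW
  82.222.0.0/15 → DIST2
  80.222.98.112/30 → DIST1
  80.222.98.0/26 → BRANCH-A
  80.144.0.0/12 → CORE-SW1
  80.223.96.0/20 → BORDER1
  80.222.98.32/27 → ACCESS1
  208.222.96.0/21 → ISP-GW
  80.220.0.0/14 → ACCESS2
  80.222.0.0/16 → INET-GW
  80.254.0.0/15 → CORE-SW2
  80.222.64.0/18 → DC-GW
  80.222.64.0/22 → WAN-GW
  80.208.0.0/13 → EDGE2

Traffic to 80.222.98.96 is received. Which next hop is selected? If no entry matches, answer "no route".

Routes whose prefix contains 80.222.98.96:
  80.220.0.0/14 (80.220.0.0 - 80.223.255.255) -> ACCESS2
  80.222.0.0/15 (80.222.0.0 - 80.223.255.255) -> DMZ-FW
  80.222.0.0/16 (80.222.0.0 - 80.222.255.255) -> INET-GW
  80.222.64.0/18 (80.222.64.0 - 80.222.127.255) -> DC-GW
More-specific entries that do NOT match:
  80.222.98.112/30 (80.222.98.112 - 80.222.98.115) does not contain 80.222.98.96
  80.222.98.32/27 (80.222.98.32 - 80.222.98.63) does not contain 80.222.98.96
  80.222.98.0/26 (80.222.98.0 - 80.222.98.63) does not contain 80.222.98.96
  80.222.64.0/22 (80.222.64.0 - 80.222.67.255) does not contain 80.222.98.96
  208.222.96.0/21 (208.222.96.0 - 208.222.103.255) does not contain 80.222.98.96
  80.223.96.0/20 (80.223.96.0 - 80.223.111.255) does not contain 80.222.98.96
Longest matching prefix is /18 -> next hop DC-GW.

DC-GW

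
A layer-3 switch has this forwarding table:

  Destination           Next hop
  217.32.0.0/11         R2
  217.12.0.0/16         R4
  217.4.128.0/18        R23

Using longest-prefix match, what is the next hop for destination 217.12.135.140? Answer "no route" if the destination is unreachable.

Routes whose prefix contains 217.12.135.140:
  217.12.0.0/16 (217.12.0.0 - 217.12.255.255) -> R4
More-specific entries that do NOT match:
  217.4.128.0/18 (217.4.128.0 - 217.4.191.255) does not contain 217.12.135.140
Longest matching prefix is /16 -> next hop R4.

R4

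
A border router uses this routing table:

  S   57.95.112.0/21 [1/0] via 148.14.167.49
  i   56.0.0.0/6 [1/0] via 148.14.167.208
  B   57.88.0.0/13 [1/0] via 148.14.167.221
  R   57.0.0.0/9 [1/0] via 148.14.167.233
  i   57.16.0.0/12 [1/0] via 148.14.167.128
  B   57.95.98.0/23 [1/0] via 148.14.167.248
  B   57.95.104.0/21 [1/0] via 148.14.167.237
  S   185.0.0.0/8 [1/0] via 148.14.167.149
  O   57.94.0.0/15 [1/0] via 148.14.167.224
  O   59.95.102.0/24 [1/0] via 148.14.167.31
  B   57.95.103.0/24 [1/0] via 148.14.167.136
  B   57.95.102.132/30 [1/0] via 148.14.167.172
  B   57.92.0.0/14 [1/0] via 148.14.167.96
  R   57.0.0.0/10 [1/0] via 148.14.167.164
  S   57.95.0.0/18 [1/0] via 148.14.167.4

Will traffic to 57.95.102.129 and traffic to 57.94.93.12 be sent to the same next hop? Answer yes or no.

57.95.102.129: longest match 57.94.0.0/15 -> 148.14.167.224
57.94.93.12: longest match 57.94.0.0/15 -> 148.14.167.224

yes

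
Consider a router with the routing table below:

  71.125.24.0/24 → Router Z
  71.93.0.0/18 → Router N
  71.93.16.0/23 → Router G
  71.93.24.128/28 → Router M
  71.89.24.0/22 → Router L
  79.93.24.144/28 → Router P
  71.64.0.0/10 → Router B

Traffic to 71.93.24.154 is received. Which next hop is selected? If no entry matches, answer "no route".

Routes whose prefix contains 71.93.24.154:
  71.64.0.0/10 (71.64.0.0 - 71.127.255.255) -> Router B
  71.93.0.0/18 (71.93.0.0 - 71.93.63.255) -> Router N
More-specific entries that do NOT match:
  71.93.24.128/28 (71.93.24.128 - 71.93.24.143) does not contain 71.93.24.154
  79.93.24.144/28 (79.93.24.144 - 79.93.24.159) does not contain 71.93.24.154
  71.125.24.0/24 (71.125.24.0 - 71.125.24.255) does not contain 71.93.24.154
  71.93.16.0/23 (71.93.16.0 - 71.93.17.255) does not contain 71.93.24.154
  71.89.24.0/22 (71.89.24.0 - 71.89.27.255) does not contain 71.93.24.154
Longest matching prefix is /18 -> next hop Router N.

Router N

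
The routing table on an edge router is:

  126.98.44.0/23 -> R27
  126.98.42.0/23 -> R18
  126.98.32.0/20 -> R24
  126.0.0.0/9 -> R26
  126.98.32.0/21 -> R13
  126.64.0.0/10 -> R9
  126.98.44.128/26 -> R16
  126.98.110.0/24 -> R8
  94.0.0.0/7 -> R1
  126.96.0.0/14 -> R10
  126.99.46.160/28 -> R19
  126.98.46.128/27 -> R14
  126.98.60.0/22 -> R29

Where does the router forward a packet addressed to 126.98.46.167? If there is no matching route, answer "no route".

Routes whose prefix contains 126.98.46.167:
  126.0.0.0/9 (126.0.0.0 - 126.127.255.255) -> R26
  126.64.0.0/10 (126.64.0.0 - 126.127.255.255) -> R9
  126.96.0.0/14 (126.96.0.0 - 126.99.255.255) -> R10
  126.98.32.0/20 (126.98.32.0 - 126.98.47.255) -> R24
More-specific entries that do NOT match:
  126.99.46.160/28 (126.99.46.160 - 126.99.46.175) does not contain 126.98.46.167
  126.98.46.128/27 (126.98.46.128 - 126.98.46.159) does not contain 126.98.46.167
  126.98.44.128/26 (126.98.44.128 - 126.98.44.191) does not contain 126.98.46.167
  126.98.110.0/24 (126.98.110.0 - 126.98.110.255) does not contain 126.98.46.167
  126.98.44.0/23 (126.98.44.0 - 126.98.45.255) does not contain 126.98.46.167
  126.98.42.0/23 (126.98.42.0 - 126.98.43.255) does not contain 126.98.46.167
  126.98.60.0/22 (126.98.60.0 - 126.98.63.255) does not contain 126.98.46.167
  126.98.32.0/21 (126.98.32.0 - 126.98.39.255) does not contain 126.98.46.167
Longest matching prefix is /20 -> next hop R24.

R24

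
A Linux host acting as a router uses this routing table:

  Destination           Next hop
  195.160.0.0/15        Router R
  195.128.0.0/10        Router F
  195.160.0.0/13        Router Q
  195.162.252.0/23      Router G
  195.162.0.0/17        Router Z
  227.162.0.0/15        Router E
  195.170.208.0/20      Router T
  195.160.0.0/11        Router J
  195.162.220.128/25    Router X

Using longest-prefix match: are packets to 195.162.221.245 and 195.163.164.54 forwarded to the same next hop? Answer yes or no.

195.162.221.245: longest match 195.160.0.0/13 -> Router Q
195.163.164.54: longest match 195.160.0.0/13 -> Router Q

yes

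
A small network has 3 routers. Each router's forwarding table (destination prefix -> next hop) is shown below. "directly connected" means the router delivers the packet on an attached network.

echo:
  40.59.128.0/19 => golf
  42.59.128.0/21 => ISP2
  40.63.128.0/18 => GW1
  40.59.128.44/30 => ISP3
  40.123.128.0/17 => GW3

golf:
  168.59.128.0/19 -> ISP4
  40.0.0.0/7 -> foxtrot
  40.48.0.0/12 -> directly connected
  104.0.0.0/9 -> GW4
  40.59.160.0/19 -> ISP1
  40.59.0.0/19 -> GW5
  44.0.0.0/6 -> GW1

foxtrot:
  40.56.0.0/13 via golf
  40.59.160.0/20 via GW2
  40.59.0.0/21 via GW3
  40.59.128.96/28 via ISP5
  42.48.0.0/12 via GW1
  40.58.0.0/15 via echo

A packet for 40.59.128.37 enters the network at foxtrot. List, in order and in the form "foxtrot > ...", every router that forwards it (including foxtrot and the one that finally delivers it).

At foxtrot: longest match for 40.59.128.37 is 40.58.0.0/15 -> echo
At echo: longest match for 40.59.128.37 is 40.59.128.0/19 -> golf
At golf: longest match for 40.59.128.37 is 40.48.0.0/12 -> directly connected

foxtrot > echo > golf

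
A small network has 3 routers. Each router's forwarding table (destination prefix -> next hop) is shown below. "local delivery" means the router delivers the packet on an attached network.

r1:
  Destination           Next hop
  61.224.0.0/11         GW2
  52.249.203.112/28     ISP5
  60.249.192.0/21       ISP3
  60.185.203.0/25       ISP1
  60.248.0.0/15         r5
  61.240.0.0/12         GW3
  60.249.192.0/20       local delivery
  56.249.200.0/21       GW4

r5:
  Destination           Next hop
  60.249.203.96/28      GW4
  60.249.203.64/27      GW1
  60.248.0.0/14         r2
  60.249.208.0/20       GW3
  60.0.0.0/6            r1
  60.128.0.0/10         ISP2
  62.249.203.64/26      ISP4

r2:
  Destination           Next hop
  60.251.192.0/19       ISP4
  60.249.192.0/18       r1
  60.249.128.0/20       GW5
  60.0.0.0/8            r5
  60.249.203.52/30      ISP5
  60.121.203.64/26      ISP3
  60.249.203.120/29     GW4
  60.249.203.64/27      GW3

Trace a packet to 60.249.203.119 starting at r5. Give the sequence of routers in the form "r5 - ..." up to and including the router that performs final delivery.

r5 - r2 - r1

At r5: longest match for 60.249.203.119 is 60.248.0.0/14 -> r2
At r2: longest match for 60.249.203.119 is 60.249.192.0/18 -> r1
At r1: longest match for 60.249.203.119 is 60.249.192.0/20 -> local delivery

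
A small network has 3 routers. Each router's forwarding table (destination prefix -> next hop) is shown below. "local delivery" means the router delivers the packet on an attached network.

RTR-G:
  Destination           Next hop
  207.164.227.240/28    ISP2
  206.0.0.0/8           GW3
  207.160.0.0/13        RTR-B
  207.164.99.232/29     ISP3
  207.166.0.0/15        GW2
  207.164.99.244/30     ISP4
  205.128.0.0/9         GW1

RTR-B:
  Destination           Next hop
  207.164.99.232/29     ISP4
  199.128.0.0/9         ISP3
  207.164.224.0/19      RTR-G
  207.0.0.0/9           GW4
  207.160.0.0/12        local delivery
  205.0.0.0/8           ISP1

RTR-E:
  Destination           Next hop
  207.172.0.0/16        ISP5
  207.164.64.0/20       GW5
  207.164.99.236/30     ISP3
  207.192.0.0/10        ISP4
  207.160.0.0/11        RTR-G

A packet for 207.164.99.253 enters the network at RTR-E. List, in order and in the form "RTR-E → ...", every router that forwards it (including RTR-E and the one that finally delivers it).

At RTR-E: longest match for 207.164.99.253 is 207.160.0.0/11 -> RTR-G
At RTR-G: longest match for 207.164.99.253 is 207.160.0.0/13 -> RTR-B
At RTR-B: longest match for 207.164.99.253 is 207.160.0.0/12 -> local delivery

RTR-E → RTR-G → RTR-B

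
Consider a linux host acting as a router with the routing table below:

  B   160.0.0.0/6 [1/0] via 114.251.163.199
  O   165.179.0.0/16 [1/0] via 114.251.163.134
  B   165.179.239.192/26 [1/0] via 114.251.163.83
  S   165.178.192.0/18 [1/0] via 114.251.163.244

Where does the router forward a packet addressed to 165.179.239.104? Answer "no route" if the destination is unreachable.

114.251.163.134

Routes whose prefix contains 165.179.239.104:
  165.179.0.0/16 (165.179.0.0 - 165.179.255.255) -> 114.251.163.134
More-specific entries that do NOT match:
  165.179.239.192/26 (165.179.239.192 - 165.179.239.255) does not contain 165.179.239.104
  165.178.192.0/18 (165.178.192.0 - 165.178.255.255) does not contain 165.179.239.104
Longest matching prefix is /16 -> next hop 114.251.163.134.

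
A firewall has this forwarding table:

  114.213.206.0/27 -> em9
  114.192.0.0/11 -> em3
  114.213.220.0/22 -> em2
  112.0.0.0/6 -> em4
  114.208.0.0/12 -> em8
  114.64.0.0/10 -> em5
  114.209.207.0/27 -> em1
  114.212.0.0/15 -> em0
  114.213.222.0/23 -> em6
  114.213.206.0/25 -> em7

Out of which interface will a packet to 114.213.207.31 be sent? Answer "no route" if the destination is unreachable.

Routes whose prefix contains 114.213.207.31:
  112.0.0.0/6 (112.0.0.0 - 115.255.255.255) -> em4
  114.192.0.0/11 (114.192.0.0 - 114.223.255.255) -> em3
  114.208.0.0/12 (114.208.0.0 - 114.223.255.255) -> em8
  114.212.0.0/15 (114.212.0.0 - 114.213.255.255) -> em0
More-specific entries that do NOT match:
  114.213.206.0/27 (114.213.206.0 - 114.213.206.31) does not contain 114.213.207.31
  114.209.207.0/27 (114.209.207.0 - 114.209.207.31) does not contain 114.213.207.31
  114.213.206.0/25 (114.213.206.0 - 114.213.206.127) does not contain 114.213.207.31
  114.213.222.0/23 (114.213.222.0 - 114.213.223.255) does not contain 114.213.207.31
  114.213.220.0/22 (114.213.220.0 - 114.213.223.255) does not contain 114.213.207.31
Longest matching prefix is /15 -> interface em0.

em0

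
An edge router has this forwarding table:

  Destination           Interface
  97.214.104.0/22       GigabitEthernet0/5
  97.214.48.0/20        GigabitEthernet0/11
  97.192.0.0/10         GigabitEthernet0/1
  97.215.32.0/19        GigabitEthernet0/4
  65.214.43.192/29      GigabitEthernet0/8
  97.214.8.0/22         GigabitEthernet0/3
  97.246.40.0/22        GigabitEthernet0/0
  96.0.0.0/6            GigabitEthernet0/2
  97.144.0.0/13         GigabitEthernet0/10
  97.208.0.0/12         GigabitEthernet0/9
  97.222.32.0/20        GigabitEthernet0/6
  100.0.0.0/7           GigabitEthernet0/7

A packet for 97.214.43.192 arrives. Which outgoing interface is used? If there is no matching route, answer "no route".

GigabitEthernet0/9

Routes whose prefix contains 97.214.43.192:
  96.0.0.0/6 (96.0.0.0 - 99.255.255.255) -> GigabitEthernet0/2
  97.192.0.0/10 (97.192.0.0 - 97.255.255.255) -> GigabitEthernet0/1
  97.208.0.0/12 (97.208.0.0 - 97.223.255.255) -> GigabitEthernet0/9
More-specific entries that do NOT match:
  65.214.43.192/29 (65.214.43.192 - 65.214.43.199) does not contain 97.214.43.192
  97.214.104.0/22 (97.214.104.0 - 97.214.107.255) does not contain 97.214.43.192
  97.214.8.0/22 (97.214.8.0 - 97.214.11.255) does not contain 97.214.43.192
  97.246.40.0/22 (97.246.40.0 - 97.246.43.255) does not contain 97.214.43.192
  97.214.48.0/20 (97.214.48.0 - 97.214.63.255) does not contain 97.214.43.192
  97.222.32.0/20 (97.222.32.0 - 97.222.47.255) does not contain 97.214.43.192
  97.215.32.0/19 (97.215.32.0 - 97.215.63.255) does not contain 97.214.43.192
  97.144.0.0/13 (97.144.0.0 - 97.151.255.255) does not contain 97.214.43.192
Longest matching prefix is /12 -> interface GigabitEthernet0/9.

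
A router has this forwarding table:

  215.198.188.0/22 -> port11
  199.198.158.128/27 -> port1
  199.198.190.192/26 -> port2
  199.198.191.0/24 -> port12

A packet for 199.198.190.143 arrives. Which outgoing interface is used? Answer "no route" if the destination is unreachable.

no route

No entry's prefix contains 199.198.190.143; there is no default route.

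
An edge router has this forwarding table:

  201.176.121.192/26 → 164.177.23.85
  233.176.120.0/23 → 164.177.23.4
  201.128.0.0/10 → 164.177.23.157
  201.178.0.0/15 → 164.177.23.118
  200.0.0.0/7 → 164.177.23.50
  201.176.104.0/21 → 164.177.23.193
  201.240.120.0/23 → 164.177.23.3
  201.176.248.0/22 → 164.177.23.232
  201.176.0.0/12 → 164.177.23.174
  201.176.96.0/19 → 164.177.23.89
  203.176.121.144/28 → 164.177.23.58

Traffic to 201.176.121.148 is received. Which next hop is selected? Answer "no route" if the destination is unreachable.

Routes whose prefix contains 201.176.121.148:
  200.0.0.0/7 (200.0.0.0 - 201.255.255.255) -> 164.177.23.50
  201.128.0.0/10 (201.128.0.0 - 201.191.255.255) -> 164.177.23.157
  201.176.0.0/12 (201.176.0.0 - 201.191.255.255) -> 164.177.23.174
  201.176.96.0/19 (201.176.96.0 - 201.176.127.255) -> 164.177.23.89
More-specific entries that do NOT match:
  203.176.121.144/28 (203.176.121.144 - 203.176.121.159) does not contain 201.176.121.148
  201.176.121.192/26 (201.176.121.192 - 201.176.121.255) does not contain 201.176.121.148
  233.176.120.0/23 (233.176.120.0 - 233.176.121.255) does not contain 201.176.121.148
  201.240.120.0/23 (201.240.120.0 - 201.240.121.255) does not contain 201.176.121.148
  201.176.248.0/22 (201.176.248.0 - 201.176.251.255) does not contain 201.176.121.148
  201.176.104.0/21 (201.176.104.0 - 201.176.111.255) does not contain 201.176.121.148
Longest matching prefix is /19 -> next hop 164.177.23.89.

164.177.23.89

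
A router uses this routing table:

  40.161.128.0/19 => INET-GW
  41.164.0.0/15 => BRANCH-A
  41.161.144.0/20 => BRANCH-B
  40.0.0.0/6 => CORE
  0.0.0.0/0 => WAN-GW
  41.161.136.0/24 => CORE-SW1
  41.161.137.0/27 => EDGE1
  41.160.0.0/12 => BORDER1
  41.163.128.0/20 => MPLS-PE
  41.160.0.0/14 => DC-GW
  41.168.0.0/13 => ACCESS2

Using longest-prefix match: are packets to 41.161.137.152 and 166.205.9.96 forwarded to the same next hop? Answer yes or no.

no

41.161.137.152: longest match 41.160.0.0/14 -> DC-GW
166.205.9.96: longest match 0.0.0.0/0 -> WAN-GW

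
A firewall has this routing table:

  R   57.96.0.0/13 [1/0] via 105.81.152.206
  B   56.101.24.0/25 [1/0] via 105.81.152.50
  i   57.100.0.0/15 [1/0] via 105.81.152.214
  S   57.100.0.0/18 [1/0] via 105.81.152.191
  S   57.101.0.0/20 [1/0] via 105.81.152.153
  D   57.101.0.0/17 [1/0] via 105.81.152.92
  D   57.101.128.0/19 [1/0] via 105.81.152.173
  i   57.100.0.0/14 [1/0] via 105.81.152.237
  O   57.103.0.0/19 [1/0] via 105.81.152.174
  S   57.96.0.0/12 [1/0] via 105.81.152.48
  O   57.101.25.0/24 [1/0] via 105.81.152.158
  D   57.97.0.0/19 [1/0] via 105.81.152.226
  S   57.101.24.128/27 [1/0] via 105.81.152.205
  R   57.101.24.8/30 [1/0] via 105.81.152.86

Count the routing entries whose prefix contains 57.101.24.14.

Prefixes containing 57.101.24.14:
  57.96.0.0/12 (57.96.0.0 - 57.111.255.255)
  57.96.0.0/13 (57.96.0.0 - 57.103.255.255)
  57.100.0.0/14 (57.100.0.0 - 57.103.255.255)
  57.100.0.0/15 (57.100.0.0 - 57.101.255.255)
  57.101.0.0/17 (57.101.0.0 - 57.101.127.255)
Total matching entries: 5.

5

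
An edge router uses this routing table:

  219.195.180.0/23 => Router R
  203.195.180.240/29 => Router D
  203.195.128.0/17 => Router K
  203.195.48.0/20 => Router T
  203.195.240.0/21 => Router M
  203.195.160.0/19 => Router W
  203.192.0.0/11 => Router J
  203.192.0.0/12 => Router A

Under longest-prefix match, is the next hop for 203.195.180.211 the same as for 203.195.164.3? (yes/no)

yes

203.195.180.211: longest match 203.195.160.0/19 -> Router W
203.195.164.3: longest match 203.195.160.0/19 -> Router W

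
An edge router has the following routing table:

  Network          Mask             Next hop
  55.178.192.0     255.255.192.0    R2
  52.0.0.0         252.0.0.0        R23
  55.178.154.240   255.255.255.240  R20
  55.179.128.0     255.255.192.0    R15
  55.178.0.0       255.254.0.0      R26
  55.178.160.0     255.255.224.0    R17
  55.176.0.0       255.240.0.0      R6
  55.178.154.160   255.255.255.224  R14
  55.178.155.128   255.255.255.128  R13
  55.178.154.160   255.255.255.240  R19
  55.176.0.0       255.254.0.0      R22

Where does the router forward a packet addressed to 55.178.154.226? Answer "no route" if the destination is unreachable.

Routes whose prefix contains 55.178.154.226:
  52.0.0.0/6 (52.0.0.0 - 55.255.255.255) -> R23
  55.176.0.0/12 (55.176.0.0 - 55.191.255.255) -> R6
  55.178.0.0/15 (55.178.0.0 - 55.179.255.255) -> R26
More-specific entries that do NOT match:
  55.178.154.240/28 (55.178.154.240 - 55.178.154.255) does not contain 55.178.154.226
  55.178.154.160/28 (55.178.154.160 - 55.178.154.175) does not contain 55.178.154.226
  55.178.154.160/27 (55.178.154.160 - 55.178.154.191) does not contain 55.178.154.226
  55.178.155.128/25 (55.178.155.128 - 55.178.155.255) does not contain 55.178.154.226
  55.178.160.0/19 (55.178.160.0 - 55.178.191.255) does not contain 55.178.154.226
  55.178.192.0/18 (55.178.192.0 - 55.178.255.255) does not contain 55.178.154.226
  55.179.128.0/18 (55.179.128.0 - 55.179.191.255) does not contain 55.178.154.226
Longest matching prefix is /15 -> next hop R26.

R26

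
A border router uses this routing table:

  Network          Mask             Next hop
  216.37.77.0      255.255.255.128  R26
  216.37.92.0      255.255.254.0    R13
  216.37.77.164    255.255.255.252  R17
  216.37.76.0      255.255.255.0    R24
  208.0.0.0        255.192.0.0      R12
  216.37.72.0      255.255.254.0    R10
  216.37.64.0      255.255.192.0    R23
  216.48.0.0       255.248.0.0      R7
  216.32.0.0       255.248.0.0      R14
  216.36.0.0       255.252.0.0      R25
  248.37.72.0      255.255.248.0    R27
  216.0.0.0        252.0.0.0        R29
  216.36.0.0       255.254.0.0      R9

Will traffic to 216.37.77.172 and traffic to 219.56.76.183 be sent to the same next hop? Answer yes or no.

no

216.37.77.172: longest match 216.37.64.0/18 -> R23
219.56.76.183: longest match 216.0.0.0/6 -> R29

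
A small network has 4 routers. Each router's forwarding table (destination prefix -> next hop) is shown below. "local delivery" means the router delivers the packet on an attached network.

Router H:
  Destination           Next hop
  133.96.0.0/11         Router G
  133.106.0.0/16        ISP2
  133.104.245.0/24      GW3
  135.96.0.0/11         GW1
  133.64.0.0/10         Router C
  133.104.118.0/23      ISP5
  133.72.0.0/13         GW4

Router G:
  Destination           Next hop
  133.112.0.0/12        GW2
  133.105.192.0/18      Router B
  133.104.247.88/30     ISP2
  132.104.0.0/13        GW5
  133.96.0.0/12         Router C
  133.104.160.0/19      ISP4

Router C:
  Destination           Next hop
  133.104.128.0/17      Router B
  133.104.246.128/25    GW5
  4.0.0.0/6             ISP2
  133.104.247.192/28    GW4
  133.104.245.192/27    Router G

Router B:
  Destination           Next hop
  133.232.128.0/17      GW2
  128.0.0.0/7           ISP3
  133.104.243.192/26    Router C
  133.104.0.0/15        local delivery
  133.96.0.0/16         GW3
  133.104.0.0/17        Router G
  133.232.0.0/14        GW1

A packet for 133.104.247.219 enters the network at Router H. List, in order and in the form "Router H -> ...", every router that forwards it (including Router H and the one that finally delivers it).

At Router H: longest match for 133.104.247.219 is 133.96.0.0/11 -> Router G
At Router G: longest match for 133.104.247.219 is 133.96.0.0/12 -> Router C
At Router C: longest match for 133.104.247.219 is 133.104.128.0/17 -> Router B
At Router B: longest match for 133.104.247.219 is 133.104.0.0/15 -> local delivery

Router H -> Router G -> Router C -> Router B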